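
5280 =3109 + 2171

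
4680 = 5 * 936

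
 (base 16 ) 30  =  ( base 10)48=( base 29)1J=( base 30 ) 1I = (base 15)33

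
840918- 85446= 755472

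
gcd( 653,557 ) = 1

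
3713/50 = 74+13/50 = 74.26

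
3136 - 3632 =-496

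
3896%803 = 684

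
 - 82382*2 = - 164764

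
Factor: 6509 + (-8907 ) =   -  2^1*11^1*109^1 = -2398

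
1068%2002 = 1068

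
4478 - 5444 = - 966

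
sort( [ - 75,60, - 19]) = [ - 75, - 19, 60]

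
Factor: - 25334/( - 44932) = 2^(-1 )*47^(-1 )*53^1 = 53/94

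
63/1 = 63 = 63.00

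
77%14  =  7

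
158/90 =1 + 34/45 = 1.76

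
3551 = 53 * 67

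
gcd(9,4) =1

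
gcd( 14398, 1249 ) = 1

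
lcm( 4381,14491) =188383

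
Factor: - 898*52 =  - 2^3*13^1*449^1  =  - 46696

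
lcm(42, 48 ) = 336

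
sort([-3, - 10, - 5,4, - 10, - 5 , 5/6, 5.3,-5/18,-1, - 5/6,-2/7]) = [ - 10,-10, - 5,  -  5, - 3 , - 1,-5/6,-2/7, - 5/18, 5/6, 4,5.3] 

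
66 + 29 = 95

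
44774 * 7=313418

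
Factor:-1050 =-2^1*3^1*5^2 *7^1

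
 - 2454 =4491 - 6945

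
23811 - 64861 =-41050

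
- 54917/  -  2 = 27458 + 1/2 = 27458.50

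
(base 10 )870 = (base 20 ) 23a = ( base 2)1101100110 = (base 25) 19K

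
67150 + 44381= 111531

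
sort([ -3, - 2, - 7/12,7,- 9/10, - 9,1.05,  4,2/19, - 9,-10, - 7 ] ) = [ - 10, - 9, - 9, - 7  ,  -  3,  -  2, - 9/10,-7/12, 2/19,1.05, 4, 7]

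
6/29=6/29 = 0.21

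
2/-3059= - 1 + 3057/3059  =  - 0.00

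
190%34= 20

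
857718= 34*25227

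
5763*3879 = 22354677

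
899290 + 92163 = 991453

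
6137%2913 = 311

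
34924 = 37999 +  - 3075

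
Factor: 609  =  3^1 *7^1 * 29^1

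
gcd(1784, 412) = 4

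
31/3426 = 31/3426 = 0.01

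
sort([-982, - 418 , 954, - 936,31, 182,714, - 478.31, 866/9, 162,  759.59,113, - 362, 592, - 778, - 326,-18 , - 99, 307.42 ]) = [ - 982,- 936, - 778, - 478.31, - 418,  -  362, - 326, - 99, - 18, 31 , 866/9, 113, 162 , 182, 307.42, 592, 714, 759.59, 954 ] 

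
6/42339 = 2/14113 = 0.00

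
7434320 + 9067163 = 16501483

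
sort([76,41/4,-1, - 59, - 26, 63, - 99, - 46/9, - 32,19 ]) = [ - 99,-59 , - 32, - 26, - 46/9,  -  1, 41/4 , 19, 63,76]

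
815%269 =8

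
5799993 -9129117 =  - 3329124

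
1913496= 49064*39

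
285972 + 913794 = 1199766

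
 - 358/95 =  -  358/95 = - 3.77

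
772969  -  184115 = 588854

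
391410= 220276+171134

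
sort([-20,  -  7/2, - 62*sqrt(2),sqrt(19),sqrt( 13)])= [ - 62*sqrt( 2),-20 , - 7/2, sqrt(13),sqrt( 19)] 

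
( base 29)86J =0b1101100001001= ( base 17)16g2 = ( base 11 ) 5222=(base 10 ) 6921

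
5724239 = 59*97021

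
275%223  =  52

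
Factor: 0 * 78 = 0= 0^1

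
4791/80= 59 + 71/80 = 59.89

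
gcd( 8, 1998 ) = 2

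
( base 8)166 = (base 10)118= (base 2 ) 1110110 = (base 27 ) 4A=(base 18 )6a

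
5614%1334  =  278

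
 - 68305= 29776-98081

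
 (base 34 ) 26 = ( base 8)112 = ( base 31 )2c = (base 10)74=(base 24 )32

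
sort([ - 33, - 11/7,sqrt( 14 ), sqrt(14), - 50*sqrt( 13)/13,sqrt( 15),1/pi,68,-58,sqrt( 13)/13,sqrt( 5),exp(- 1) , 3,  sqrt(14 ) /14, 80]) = [ - 58, - 33, - 50 * sqrt( 13)/13, - 11/7,sqrt( 14)/14, sqrt( 13)/13,1/pi,exp( - 1 ),sqrt(5), 3, sqrt(14) , sqrt( 14 ), sqrt(15),68, 80]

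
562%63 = 58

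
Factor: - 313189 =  - 107^1*2927^1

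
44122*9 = 397098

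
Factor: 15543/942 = 2^( - 1 )*3^1 * 11^1 = 33/2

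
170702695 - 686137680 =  - 515434985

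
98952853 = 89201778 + 9751075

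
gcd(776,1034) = 2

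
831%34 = 15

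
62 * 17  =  1054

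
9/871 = 9/871 = 0.01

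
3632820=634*5730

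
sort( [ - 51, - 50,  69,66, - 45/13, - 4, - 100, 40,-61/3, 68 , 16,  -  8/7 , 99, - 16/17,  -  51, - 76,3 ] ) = [-100, - 76, - 51,-51,-50, - 61/3, - 4, - 45/13, - 8/7,- 16/17,3,16, 40,  66 , 68,69 , 99]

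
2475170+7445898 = 9921068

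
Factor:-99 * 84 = - 8316 = - 2^2 * 3^3*7^1 * 11^1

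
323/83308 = 323/83308 =0.00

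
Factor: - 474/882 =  - 3^( - 1)*7^ ( - 2 )*79^1 = - 79/147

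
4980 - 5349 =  - 369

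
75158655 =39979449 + 35179206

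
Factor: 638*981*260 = 162728280 = 2^3 * 3^2*5^1*11^1*13^1*29^1*109^1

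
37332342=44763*834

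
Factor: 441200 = 2^4*5^2 * 1103^1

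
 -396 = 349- 745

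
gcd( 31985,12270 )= 5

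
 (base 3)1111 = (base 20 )20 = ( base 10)40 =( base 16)28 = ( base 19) 22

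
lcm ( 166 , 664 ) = 664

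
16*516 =8256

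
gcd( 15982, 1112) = 2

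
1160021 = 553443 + 606578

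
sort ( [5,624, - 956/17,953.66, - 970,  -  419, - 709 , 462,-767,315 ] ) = [  -  970, - 767, - 709, - 419, - 956/17,5, 315,462, 624,953.66]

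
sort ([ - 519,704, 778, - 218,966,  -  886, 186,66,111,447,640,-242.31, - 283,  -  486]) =[ - 886, - 519, - 486, - 283,  -  242.31, - 218,66,111,186,447,640,704,778,966]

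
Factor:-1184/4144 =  - 2/7  =  - 2^1*7^( - 1)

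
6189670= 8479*730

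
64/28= 2+ 2/7=2.29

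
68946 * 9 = 620514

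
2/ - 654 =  - 1 + 326/327 = - 0.00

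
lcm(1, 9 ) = 9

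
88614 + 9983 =98597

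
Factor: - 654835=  -5^1*19^1*61^1*113^1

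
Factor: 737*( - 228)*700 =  - 117625200 = - 2^4 * 3^1*5^2 * 7^1 * 11^1 *19^1 *67^1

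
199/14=14 + 3/14= 14.21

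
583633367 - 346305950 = 237327417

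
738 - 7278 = - 6540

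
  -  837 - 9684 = -10521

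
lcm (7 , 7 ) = 7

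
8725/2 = 4362 + 1/2 = 4362.50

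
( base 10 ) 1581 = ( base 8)3055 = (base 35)1a6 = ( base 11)1208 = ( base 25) 2d6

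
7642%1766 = 578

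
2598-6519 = - 3921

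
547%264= 19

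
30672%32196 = 30672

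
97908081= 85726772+12181309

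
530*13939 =7387670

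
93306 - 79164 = 14142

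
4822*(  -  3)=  - 14466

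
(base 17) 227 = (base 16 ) 26B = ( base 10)619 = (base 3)211221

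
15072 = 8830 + 6242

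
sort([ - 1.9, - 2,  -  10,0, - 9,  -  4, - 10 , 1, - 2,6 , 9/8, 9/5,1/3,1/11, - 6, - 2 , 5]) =[ - 10, - 10, - 9,-6 , - 4, - 2, - 2, - 2, - 1.9, 0, 1/11, 1/3  ,  1,  9/8,9/5 , 5, 6 ] 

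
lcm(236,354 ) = 708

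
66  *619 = 40854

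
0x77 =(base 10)119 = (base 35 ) 3e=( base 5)434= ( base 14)87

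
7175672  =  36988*194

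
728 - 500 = 228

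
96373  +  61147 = 157520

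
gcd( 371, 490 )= 7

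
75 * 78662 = 5899650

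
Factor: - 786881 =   -  786881^1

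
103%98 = 5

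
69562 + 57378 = 126940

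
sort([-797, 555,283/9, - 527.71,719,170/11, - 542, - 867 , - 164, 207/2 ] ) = [ - 867, - 797, -542, - 527.71, - 164,170/11,283/9,207/2, 555,719]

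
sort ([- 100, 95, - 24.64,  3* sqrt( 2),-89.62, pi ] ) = [ - 100, - 89.62 , - 24.64,pi,3  *  sqrt( 2 ), 95]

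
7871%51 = 17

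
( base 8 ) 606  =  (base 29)dd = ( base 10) 390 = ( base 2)110000110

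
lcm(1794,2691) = 5382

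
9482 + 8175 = 17657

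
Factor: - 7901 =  - 7901^1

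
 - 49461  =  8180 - 57641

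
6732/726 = 102/11 = 9.27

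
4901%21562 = 4901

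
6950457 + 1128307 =8078764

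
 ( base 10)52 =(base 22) 28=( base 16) 34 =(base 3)1221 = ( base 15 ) 37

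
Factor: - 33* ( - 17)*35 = 19635 = 3^1*5^1*7^1 * 11^1 *17^1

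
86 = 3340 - 3254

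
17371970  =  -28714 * (  -  605) 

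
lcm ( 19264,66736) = 1868608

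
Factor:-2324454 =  - 2^1*3^1*11^1*41^1*859^1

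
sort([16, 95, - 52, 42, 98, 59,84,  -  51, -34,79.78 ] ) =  [-52,-51, - 34, 16, 42,59, 79.78,84,95, 98 ] 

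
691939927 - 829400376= -137460449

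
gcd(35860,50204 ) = 7172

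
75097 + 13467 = 88564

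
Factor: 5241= 3^1*1747^1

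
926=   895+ 31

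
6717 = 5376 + 1341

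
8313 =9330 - 1017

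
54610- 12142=42468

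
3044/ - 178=-1522/89 = - 17.10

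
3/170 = 3/170 = 0.02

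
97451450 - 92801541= 4649909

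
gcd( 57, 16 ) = 1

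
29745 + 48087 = 77832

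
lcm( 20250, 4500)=40500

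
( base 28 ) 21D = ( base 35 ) 1ay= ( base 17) 59b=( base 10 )1609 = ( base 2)11001001001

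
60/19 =3 + 3/19 =3.16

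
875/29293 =875/29293 = 0.03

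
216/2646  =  4/49 = 0.08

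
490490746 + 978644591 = 1469135337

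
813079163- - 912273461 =1725352624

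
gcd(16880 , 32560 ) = 80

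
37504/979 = 37504/979 = 38.31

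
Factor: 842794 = 2^1*421397^1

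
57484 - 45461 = 12023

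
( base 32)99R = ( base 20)13gb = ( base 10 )9531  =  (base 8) 22473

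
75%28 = 19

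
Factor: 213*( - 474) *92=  - 2^3*3^2*23^1 *71^1*79^1 = - 9288504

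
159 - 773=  - 614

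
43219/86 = 43219/86 = 502.55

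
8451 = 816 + 7635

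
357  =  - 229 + 586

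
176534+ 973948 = 1150482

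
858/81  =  286/27 =10.59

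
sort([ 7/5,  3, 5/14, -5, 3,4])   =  [  -  5,5/14,7/5,3,3,  4 ] 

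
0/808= 0 = 0.00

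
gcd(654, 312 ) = 6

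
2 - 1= 1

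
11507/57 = 201+50/57  =  201.88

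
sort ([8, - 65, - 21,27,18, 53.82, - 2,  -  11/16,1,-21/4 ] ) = [-65,  -  21 ,-21/4,  -  2, - 11/16, 1, 8 , 18,27 , 53.82 ] 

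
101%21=17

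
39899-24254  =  15645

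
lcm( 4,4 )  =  4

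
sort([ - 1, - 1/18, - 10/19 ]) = [ - 1, - 10/19, - 1/18 ]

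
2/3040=1/1520=0.00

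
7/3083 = 7/3083=0.00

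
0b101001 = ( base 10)41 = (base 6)105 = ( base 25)1G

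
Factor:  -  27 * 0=0 = 0^1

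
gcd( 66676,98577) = 1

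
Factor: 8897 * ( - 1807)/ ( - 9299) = 7^1*13^1*17^( - 1)*31^1*41^1 * 139^1 * 547^ ( - 1 ) = 16076879/9299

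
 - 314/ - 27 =314/27 = 11.63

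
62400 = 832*75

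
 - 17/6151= - 1+6134/6151 = - 0.00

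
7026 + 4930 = 11956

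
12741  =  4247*3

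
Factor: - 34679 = -34679^1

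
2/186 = 1/93 =0.01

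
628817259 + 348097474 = 976914733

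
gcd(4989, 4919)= 1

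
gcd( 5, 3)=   1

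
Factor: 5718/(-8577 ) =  - 2/3 = - 2^1*3^( - 1) 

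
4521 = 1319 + 3202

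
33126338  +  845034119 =878160457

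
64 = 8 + 56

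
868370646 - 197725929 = 670644717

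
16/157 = 16/157 = 0.10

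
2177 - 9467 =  -7290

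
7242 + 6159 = 13401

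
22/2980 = 11/1490=0.01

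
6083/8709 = 6083/8709  =  0.70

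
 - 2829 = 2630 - 5459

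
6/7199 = 6/7199 = 0.00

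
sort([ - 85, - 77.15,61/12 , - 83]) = [- 85, - 83,  -  77.15,61/12]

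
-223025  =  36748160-36971185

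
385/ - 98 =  - 4 + 1/14 = - 3.93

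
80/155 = 16/31 = 0.52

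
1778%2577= 1778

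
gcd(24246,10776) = 2694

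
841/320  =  2+ 201/320 =2.63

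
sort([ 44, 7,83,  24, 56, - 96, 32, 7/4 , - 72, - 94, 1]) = [ - 96,-94, - 72, 1, 7/4, 7 , 24,32, 44, 56, 83] 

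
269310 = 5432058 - 5162748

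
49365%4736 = 2005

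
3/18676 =3/18676= 0.00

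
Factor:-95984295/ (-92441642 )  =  2^ (-1) * 3^1*5^1*11^1 *17^1*19^1 * 67^ (- 1)*677^( - 1)*1019^ (-1 ) * 1801^1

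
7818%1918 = 146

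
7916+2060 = 9976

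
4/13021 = 4/13021 =0.00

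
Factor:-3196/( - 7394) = 2^1*17^1*47^1*3697^(-1) = 1598/3697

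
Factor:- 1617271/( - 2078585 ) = 5^( - 1)*313^1*5167^1*415717^( - 1 )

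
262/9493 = 262/9493 =0.03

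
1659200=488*3400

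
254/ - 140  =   - 127/70 = - 1.81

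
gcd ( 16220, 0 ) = 16220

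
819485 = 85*9641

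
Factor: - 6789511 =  - 17^1*73^1*5471^1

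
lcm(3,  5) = 15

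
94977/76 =94977/76=1249.70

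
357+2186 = 2543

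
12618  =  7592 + 5026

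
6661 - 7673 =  - 1012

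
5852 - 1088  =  4764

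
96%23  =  4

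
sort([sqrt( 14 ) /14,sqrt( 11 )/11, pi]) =[ sqrt( 14)/14, sqrt ( 11 )/11,  pi ]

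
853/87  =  853/87 = 9.80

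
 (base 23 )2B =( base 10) 57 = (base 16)39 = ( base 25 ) 27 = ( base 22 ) 2d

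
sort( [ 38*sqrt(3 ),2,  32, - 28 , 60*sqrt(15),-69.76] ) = [-69.76, - 28,2, 32, 38*sqrt( 3 ), 60*sqrt( 15)] 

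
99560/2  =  49780= 49780.00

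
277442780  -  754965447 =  - 477522667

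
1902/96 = 19 +13/16 = 19.81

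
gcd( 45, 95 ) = 5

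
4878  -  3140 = 1738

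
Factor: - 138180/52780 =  - 3^1*7^1*13^( -1 )*29^( - 1)*47^1= -  987/377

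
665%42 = 35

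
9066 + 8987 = 18053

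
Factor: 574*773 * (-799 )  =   - 354517898 = -2^1*7^1 * 17^1 * 41^1 * 47^1*773^1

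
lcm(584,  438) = 1752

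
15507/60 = 5169/20 = 258.45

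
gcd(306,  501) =3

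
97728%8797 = 961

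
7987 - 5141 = 2846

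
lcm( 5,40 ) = 40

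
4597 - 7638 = -3041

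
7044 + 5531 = 12575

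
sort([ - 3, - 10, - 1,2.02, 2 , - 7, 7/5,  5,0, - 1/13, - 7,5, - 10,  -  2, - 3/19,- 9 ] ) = [ - 10,  -  10, - 9, - 7,-7, - 3, - 2, - 1,  -  3/19, - 1/13, 0, 7/5, 2,  2.02, 5,5 ] 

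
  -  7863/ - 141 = 55 + 36/47 = 55.77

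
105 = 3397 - 3292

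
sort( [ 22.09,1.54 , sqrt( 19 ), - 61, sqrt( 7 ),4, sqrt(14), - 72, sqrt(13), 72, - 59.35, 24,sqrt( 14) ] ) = [ - 72,  -  61, - 59.35,  1.54,sqrt(7), sqrt(13),sqrt( 14 ),sqrt( 14 ),  4, sqrt( 19 ),22.09,24,72]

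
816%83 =69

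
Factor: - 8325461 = -17^1*489733^1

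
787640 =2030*388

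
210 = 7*30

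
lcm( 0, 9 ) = 0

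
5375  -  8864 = - 3489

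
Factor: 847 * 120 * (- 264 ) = - 2^6  *  3^2*5^1* 7^1 * 11^3 = -26832960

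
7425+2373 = 9798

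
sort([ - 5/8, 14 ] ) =[ - 5/8,14]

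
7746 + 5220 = 12966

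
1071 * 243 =260253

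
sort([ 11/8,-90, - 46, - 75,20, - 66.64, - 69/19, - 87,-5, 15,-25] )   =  [-90,-87, - 75,-66.64 ,-46,  -  25,  -  5, - 69/19 , 11/8, 15, 20 ]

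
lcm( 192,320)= 960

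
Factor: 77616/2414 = 38808/1207 = 2^3*3^2*7^2*11^1*17^(  -  1 ) * 71^( - 1) 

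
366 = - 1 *(-366 )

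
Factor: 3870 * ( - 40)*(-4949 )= 2^4*3^2*5^2*7^2*43^1*101^1 = 766105200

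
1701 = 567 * 3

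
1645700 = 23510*70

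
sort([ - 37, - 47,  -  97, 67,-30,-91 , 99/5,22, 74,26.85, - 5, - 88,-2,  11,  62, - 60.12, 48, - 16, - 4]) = [ - 97,-91, - 88 , - 60.12,-47, -37,-30,  -  16, - 5, - 4,  -  2, 11,  99/5, 22,26.85,  48,62, 67, 74 ]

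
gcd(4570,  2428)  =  2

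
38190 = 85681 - 47491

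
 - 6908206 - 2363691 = - 9271897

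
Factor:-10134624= -2^5*3^1*229^1*461^1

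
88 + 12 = 100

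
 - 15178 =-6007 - 9171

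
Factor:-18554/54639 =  - 2^1*3^( - 2)*13^(- 1)*467^( - 1) * 9277^1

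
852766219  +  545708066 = 1398474285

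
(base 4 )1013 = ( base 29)2d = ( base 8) 107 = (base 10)71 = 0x47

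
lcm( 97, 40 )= 3880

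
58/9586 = 29/4793 = 0.01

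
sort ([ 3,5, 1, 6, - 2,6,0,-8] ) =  [ - 8, - 2,0, 1, 3,5, 6 , 6 ]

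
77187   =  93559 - 16372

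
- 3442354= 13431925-16874279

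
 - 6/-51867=2/17289 = 0.00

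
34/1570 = 17/785 =0.02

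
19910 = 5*3982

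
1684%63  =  46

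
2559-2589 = -30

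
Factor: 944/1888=1/2 = 2^( - 1 ) 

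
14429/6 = 14429/6 = 2404.83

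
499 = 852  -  353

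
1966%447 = 178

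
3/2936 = 3/2936 = 0.00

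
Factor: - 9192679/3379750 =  - 2^( - 1 )*5^( - 3)  *11^( -1 )*1229^( - 1) *9192679^1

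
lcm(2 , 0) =0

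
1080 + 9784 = 10864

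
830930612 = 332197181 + 498733431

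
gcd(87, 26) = 1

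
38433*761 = 29247513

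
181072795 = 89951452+91121343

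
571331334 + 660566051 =1231897385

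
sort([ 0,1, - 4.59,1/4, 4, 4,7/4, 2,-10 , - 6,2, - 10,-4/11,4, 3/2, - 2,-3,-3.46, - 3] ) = [ - 10, - 10, - 6, - 4.59, - 3.46, - 3, - 3, - 2, - 4/11,0,1/4,1,3/2  ,  7/4,2, 2,4,4, 4 ]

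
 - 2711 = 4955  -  7666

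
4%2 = 0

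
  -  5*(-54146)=270730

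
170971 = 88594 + 82377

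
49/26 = 1+23/26 = 1.88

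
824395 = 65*12683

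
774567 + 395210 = 1169777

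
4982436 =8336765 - 3354329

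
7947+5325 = 13272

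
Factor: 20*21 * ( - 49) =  - 2^2*3^1*5^1*7^3 = - 20580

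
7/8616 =7/8616 = 0.00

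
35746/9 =35746/9= 3971.78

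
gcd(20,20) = 20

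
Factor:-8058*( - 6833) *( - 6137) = -2^1*3^1*17^2*19^2*79^1*6833^1=- 337905147018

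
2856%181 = 141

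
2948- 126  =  2822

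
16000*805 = 12880000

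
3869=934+2935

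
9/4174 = 9/4174 = 0.00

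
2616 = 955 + 1661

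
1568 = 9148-7580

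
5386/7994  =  2693/3997  =  0.67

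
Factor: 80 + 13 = 3^1*31^1 = 93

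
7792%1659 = 1156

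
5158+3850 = 9008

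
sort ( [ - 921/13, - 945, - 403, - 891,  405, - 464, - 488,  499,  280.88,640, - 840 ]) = [ - 945, - 891, - 840, - 488 , - 464, - 403, - 921/13,  280.88,  405, 499, 640] 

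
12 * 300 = 3600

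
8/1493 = 8/1493 = 0.01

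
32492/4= 8123=8123.00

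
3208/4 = 802 = 802.00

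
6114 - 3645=2469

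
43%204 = 43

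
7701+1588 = 9289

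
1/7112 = 1/7112 = 0.00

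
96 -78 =18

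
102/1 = 102=102.00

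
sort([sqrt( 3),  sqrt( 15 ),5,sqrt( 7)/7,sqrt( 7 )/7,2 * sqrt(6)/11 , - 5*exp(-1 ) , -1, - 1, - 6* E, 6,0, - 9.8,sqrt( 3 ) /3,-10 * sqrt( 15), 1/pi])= [ - 10*sqrt( 15 ), - 6*E,-9.8 , - 5*exp (  -  1 ),- 1,-1, 0, 1/pi, sqrt(7) /7,sqrt( 7 )/7,2*sqrt( 6 )/11,sqrt( 3)/3 , sqrt(3), sqrt( 15 ), 5, 6]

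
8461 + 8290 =16751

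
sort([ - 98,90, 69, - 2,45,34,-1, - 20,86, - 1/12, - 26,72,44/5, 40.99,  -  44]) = [ - 98 , - 44, - 26, - 20, - 2, - 1, - 1/12,44/5,34, 40.99, 45,69,72, 86, 90] 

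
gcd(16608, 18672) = 48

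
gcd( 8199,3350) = 1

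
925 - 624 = 301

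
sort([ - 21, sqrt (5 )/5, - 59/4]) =[ - 21, - 59/4,sqrt( 5)/5 ]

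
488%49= 47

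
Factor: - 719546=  - 2^1*97^1*3709^1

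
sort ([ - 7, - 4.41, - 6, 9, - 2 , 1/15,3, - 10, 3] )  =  [- 10, - 7, - 6, - 4.41, - 2,1/15, 3, 3,  9 ] 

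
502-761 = - 259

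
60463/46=1314 + 19/46=1314.41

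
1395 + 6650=8045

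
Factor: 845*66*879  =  2^1*3^2 *5^1*11^1*13^2*293^1  =  49021830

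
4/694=2/347= 0.01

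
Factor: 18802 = 2^1 * 7^1*17^1*79^1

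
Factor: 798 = 2^1* 3^1*7^1*19^1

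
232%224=8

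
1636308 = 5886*278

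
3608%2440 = 1168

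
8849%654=347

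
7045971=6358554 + 687417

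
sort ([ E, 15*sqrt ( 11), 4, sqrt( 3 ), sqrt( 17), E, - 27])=[ - 27, sqrt( 3 ),E,  E, 4, sqrt( 17), 15*sqrt (11 ) ] 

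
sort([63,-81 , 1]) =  [- 81, 1, 63]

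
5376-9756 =-4380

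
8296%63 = 43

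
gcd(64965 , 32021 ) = 71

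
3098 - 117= 2981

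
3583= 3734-151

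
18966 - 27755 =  - 8789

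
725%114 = 41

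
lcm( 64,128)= 128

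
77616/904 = 9702/113 = 85.86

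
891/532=1 + 359/532 = 1.67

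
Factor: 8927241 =3^1*2975747^1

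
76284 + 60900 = 137184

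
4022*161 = 647542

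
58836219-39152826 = 19683393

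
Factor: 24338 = 2^1*43^1*283^1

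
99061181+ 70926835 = 169988016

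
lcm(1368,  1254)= 15048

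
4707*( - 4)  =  -18828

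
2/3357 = 2/3357 = 0.00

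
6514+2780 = 9294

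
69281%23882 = 21517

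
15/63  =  5/21 =0.24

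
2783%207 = 92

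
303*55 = 16665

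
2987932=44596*67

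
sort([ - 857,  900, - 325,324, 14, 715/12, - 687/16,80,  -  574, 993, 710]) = [- 857,-574,  -  325 ,  -  687/16,  14, 715/12, 80, 324, 710, 900,993] 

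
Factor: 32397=3^1 * 10799^1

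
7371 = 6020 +1351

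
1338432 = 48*27884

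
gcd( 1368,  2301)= 3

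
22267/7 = 3181=3181.00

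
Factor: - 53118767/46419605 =-5^( - 1)*13^1*17^( - 1)* 73^( - 1)*7481^(-1 )*4086059^1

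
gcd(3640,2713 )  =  1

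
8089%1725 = 1189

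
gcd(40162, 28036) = 86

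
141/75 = 1  +  22/25 = 1.88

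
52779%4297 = 1215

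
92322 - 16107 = 76215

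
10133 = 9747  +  386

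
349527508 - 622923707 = - 273396199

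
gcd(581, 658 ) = 7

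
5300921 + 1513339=6814260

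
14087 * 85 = 1197395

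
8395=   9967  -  1572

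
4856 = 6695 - 1839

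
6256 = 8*782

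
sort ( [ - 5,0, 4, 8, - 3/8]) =[- 5, - 3/8, 0,  4, 8 ]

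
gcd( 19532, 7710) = 514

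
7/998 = 7/998 = 0.01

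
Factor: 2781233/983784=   2^( - 3)*3^( -1) *7^1*13^2*179^ ( - 1)*229^( - 1 )*2351^1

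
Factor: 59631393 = 3^1*17^2*109^1*631^1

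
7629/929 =8+ 197/929 = 8.21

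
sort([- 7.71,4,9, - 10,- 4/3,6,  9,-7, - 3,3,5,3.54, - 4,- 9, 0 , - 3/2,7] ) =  [- 10 ,-9, - 7.71, - 7,- 4, - 3, - 3/2,-4/3,  0, 3, 3.54,4,5 , 6, 7,9,9] 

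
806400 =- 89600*( - 9)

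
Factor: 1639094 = 2^1 * 31^1*26437^1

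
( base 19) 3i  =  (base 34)27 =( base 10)75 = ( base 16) 4b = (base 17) 47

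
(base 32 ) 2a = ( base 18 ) 42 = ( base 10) 74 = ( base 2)1001010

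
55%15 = 10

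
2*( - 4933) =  - 9866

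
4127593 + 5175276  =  9302869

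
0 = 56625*0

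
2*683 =1366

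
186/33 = 5 + 7/11 = 5.64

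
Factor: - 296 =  - 2^3 * 37^1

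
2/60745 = 2/60745= 0.00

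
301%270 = 31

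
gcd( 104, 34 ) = 2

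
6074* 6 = 36444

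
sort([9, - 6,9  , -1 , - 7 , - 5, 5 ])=[ - 7, -6, - 5,- 1,5 , 9,9]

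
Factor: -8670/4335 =- 2^1 = - 2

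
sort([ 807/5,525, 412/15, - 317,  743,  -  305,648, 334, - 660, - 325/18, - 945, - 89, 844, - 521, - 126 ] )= [ - 945, - 660, - 521 , - 317,- 305,-126, - 89, - 325/18 , 412/15, 807/5, 334,525,648, 743,844] 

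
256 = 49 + 207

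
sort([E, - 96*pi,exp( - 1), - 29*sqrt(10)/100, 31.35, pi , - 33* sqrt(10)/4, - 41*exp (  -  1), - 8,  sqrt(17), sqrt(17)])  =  [ - 96*pi, - 33*sqrt (10) /4, -41*exp(- 1 ), - 8, - 29*sqrt( 10)/100,exp( - 1 ),E,  pi, sqrt(17),sqrt(17), 31.35]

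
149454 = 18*8303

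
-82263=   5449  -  87712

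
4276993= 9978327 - 5701334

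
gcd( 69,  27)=3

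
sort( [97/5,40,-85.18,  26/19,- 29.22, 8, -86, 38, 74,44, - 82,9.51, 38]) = [- 86, -85.18, - 82,-29.22,26/19,8 , 9.51,97/5 , 38, 38,40,44, 74] 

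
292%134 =24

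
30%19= 11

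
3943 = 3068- - 875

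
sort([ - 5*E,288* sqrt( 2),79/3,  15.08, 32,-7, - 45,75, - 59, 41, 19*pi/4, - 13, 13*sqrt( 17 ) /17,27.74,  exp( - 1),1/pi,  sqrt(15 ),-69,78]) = [ - 69, - 59, - 45, - 5*E, - 13,-7, 1/pi,exp(-1), 13 * sqrt(17)/17,sqrt( 15),19*pi/4,15.08,79/3,27.74,32,  41, 75,78,288*sqrt( 2 )]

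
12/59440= 3/14860 = 0.00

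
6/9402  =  1/1567 = 0.00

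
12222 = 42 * 291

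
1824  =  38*48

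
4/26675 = 4/26675 = 0.00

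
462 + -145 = 317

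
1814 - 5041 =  - 3227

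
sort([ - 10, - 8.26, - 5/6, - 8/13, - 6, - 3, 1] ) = [ - 10 ,  -  8.26, - 6, - 3, - 5/6,  -  8/13, 1]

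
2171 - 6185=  - 4014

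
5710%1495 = 1225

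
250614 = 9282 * 27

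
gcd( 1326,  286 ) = 26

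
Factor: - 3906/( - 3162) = 21/17 = 3^1*7^1*17^ ( - 1)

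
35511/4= 8877 +3/4 = 8877.75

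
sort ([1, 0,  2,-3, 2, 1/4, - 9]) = [-9, - 3, 0, 1/4, 1, 2,2 ]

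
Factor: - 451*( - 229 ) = 103279 = 11^1*41^1*229^1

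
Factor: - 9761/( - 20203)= 43^1*89^( - 1) = 43/89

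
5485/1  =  5485 = 5485.00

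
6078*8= 48624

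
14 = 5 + 9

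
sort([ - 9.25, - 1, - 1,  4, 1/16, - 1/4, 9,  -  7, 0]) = [  -  9.25 , - 7,-1, - 1, - 1/4,  0, 1/16,4 , 9]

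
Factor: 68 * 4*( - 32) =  - 8704 = - 2^9*17^1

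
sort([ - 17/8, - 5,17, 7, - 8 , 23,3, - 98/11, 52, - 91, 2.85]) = [ - 91, - 98/11, - 8, - 5, - 17/8, 2.85, 3, 7, 17, 23,52] 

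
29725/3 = 9908 + 1/3 = 9908.33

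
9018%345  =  48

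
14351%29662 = 14351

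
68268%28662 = 10944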